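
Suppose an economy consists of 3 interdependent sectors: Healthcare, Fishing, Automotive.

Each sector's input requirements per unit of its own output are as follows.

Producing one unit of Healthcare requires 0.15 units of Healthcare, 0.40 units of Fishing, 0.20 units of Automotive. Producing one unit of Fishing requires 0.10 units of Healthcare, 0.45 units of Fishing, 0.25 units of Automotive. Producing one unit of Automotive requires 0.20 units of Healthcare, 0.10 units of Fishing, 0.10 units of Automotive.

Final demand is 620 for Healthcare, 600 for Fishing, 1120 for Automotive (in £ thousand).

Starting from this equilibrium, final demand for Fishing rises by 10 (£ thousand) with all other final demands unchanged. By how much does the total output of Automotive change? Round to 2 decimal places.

I − A =
  [   0.85    -0.10    -0.20]
  [  -0.40     0.55    -0.10]
  [  -0.20    -0.25     0.90]
Cofactors of I−A, C_ij = (−1)^(i+j)·(minor ij) (rows/columns in the sector order above):
  C_11 = (0.55)(0.90) − (-0.10)(-0.25) = 0.4700
  C_12 = −[(-0.40)(0.90) − (-0.10)(-0.20)] = 0.3800
  C_13 = (-0.40)(-0.25) − (0.55)(-0.20) = 0.2100
  C_21 = −[(-0.10)(0.90) − (-0.20)(-0.25)] = 0.1400
  C_22 = (0.85)(0.90) − (-0.20)(-0.20) = 0.7250
  C_23 = −[(0.85)(-0.25) − (-0.10)(-0.20)] = 0.2325
  C_31 = (-0.10)(-0.10) − (-0.20)(0.55) = 0.1200
  C_32 = −[(0.85)(-0.10) − (-0.20)(-0.40)] = 0.1650
  C_33 = (0.85)(0.55) − (-0.10)(-0.40) = 0.4275
det(I−A) = Σ_j (I−A)_1j·C_1j = (0.85)(0.4700) + (-0.10)(0.3800) + (-0.20)(0.2100) = 0.3195
adj(I−A) = Cᵀ =
  [ 0.4700   0.1400   0.1200]
  [ 0.3800   0.7250   0.1650]
  [ 0.2100   0.2325   0.4275]
(I − A)⁻¹ = adj(I−A) / det(I−A) ≈
  [   1.4710     0.4382     0.3756]
  [   1.1894     2.2692     0.5164]
  [   0.6573     0.7277     1.3380]
Δx = (I − A)⁻¹ Δd with Δd having +10 in the Fishing component and 0 elsewhere.
So Δx_3 = L_32 · (+10), where L_32 = adj(I−A)_32 / det(I−A) = 0.2325 / 0.3195.
Δx_3 = 0.2325 × (+10) / 0.3195 = 2.325 / 0.3195 ≈ 7.28.

Δx_3 = 7.28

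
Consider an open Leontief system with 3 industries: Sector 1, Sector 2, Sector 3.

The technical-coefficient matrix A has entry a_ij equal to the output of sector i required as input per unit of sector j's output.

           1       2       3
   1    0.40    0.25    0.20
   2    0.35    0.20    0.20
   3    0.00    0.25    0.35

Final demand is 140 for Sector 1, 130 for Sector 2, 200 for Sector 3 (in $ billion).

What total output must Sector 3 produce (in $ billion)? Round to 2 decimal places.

I − A =
  [   0.60    -0.25    -0.20]
  [  -0.35     0.80    -0.20]
  [   0.00    -0.25     0.65]
Cofactors of I−A, C_ij = (−1)^(i+j)·(minor ij) (rows/columns in the sector order above):
  C_11 = (0.80)(0.65) − (-0.20)(-0.25) = 0.4700
  C_12 = −[(-0.35)(0.65) − (-0.20)(0.00)] = 0.2275
  C_13 = (-0.35)(-0.25) − (0.80)(0.00) = 0.0875
  C_21 = −[(-0.25)(0.65) − (-0.20)(-0.25)] = 0.2125
  C_22 = (0.60)(0.65) − (-0.20)(0.00) = 0.3900
  C_23 = −[(0.60)(-0.25) − (-0.25)(0.00)] = 0.1500
  C_31 = (-0.25)(-0.20) − (-0.20)(0.80) = 0.2100
  C_32 = −[(0.60)(-0.20) − (-0.20)(-0.35)] = 0.1900
  C_33 = (0.60)(0.80) − (-0.25)(-0.35) = 0.3925
det(I−A) = Σ_j (I−A)_1j·C_1j = (0.60)(0.4700) + (-0.25)(0.2275) + (-0.20)(0.0875) = 0.207625
adj(I−A) = Cᵀ =
  [ 0.4700   0.2125   0.2100]
  [ 0.2275   0.3900   0.1900]
  [ 0.0875   0.1500   0.3925]
(I − A)⁻¹ = adj(I−A) / det(I−A) ≈
  [   2.2637     1.0235     1.0114]
  [   1.0957     1.8784     0.9151]
  [   0.4214     0.7225     1.8904]
x = (I − A)⁻¹ d = adj(I−A)·d / det(I−A), with det(I−A) = 0.207625:
  x_1 = (0.4700·140 + 0.2125·130 + 0.2100·200) / 0.207625 = 135.425 / 0.207625 ≈ 652.26
  x_2 = (0.2275·140 + 0.3900·130 + 0.1900·200) / 0.207625 = 120.55 / 0.207625 ≈ 580.61
  x_3 = (0.0875·140 + 0.1500·130 + 0.3925·200) / 0.207625 = 110.25 / 0.207625 ≈ 531.01

x_3 = 531.01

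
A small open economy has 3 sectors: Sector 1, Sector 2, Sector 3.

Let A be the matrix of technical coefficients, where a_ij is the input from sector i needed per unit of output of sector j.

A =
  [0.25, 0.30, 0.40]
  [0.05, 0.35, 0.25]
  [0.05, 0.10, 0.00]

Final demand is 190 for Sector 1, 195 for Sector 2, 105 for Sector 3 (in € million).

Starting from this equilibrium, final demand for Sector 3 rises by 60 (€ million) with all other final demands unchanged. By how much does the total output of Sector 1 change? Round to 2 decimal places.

Δx_1 = 46.21

I − A =
  [   0.75    -0.30    -0.40]
  [  -0.05     0.65    -0.25]
  [  -0.05    -0.10     1.00]
Cofactors of I−A, C_ij = (−1)^(i+j)·(minor ij) (rows/columns in the sector order above):
  C_11 = (0.65)(1.00) − (-0.25)(-0.10) = 0.6250
  C_12 = −[(-0.05)(1.00) − (-0.25)(-0.05)] = 0.0625
  C_13 = (-0.05)(-0.10) − (0.65)(-0.05) = 0.0375
  C_21 = −[(-0.30)(1.00) − (-0.40)(-0.10)] = 0.3400
  C_22 = (0.75)(1.00) − (-0.40)(-0.05) = 0.7300
  C_23 = −[(0.75)(-0.10) − (-0.30)(-0.05)] = 0.0900
  C_31 = (-0.30)(-0.25) − (-0.40)(0.65) = 0.3350
  C_32 = −[(0.75)(-0.25) − (-0.40)(-0.05)] = 0.2075
  C_33 = (0.75)(0.65) − (-0.30)(-0.05) = 0.4725
det(I−A) = Σ_j (I−A)_1j·C_1j = (0.75)(0.6250) + (-0.30)(0.0625) + (-0.40)(0.0375) = 0.4350
adj(I−A) = Cᵀ =
  [ 0.6250   0.3400   0.3350]
  [ 0.0625   0.7300   0.2075]
  [ 0.0375   0.0900   0.4725]
(I − A)⁻¹ = adj(I−A) / det(I−A) ≈
  [   1.4368     0.7816     0.7701]
  [   0.1437     1.6782     0.4770]
  [   0.0862     0.2069     1.0862]
Δx = (I − A)⁻¹ Δd with Δd having +60 in the Sector 3 component and 0 elsewhere.
So Δx_1 = L_13 · (+60), where L_13 = adj(I−A)_13 / det(I−A) = 0.3350 / 0.4350.
Δx_1 = 0.3350 × (+60) / 0.4350 = 20.10 / 0.4350 ≈ 46.21.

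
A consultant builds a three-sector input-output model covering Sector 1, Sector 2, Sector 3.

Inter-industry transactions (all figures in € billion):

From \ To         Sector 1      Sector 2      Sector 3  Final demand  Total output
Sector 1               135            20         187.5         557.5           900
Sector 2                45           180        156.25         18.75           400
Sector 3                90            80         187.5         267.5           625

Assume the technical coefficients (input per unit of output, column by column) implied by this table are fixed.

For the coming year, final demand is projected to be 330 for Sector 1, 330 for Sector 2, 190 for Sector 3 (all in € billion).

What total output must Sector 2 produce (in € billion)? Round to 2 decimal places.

x_2 = 951.29

Technical coefficients a_ij = z_ij / X_j:
  a_11 = 135/900 = 0.15, a_21 = 45/900 = 0.05, a_31 = 90/900 = 0.10
  a_12 = 20/400 = 0.05, a_22 = 180/400 = 0.45, a_32 = 80/400 = 0.20
  a_13 = 187.5/625 = 0.30, a_23 = 156.25/625 = 0.25, a_33 = 187.5/625 = 0.30
I − A =
  [   0.85    -0.05    -0.30]
  [  -0.05     0.55    -0.25]
  [  -0.10    -0.20     0.70]
Cofactors of I−A, C_ij = (−1)^(i+j)·(minor ij) (rows/columns in the sector order above):
  C_11 = (0.55)(0.70) − (-0.25)(-0.20) = 0.3350
  C_12 = −[(-0.05)(0.70) − (-0.25)(-0.10)] = 0.0600
  C_13 = (-0.05)(-0.20) − (0.55)(-0.10) = 0.0650
  C_21 = −[(-0.05)(0.70) − (-0.30)(-0.20)] = 0.0950
  C_22 = (0.85)(0.70) − (-0.30)(-0.10) = 0.5650
  C_23 = −[(0.85)(-0.20) − (-0.05)(-0.10)] = 0.1750
  C_31 = (-0.05)(-0.25) − (-0.30)(0.55) = 0.1775
  C_32 = −[(0.85)(-0.25) − (-0.30)(-0.05)] = 0.2275
  C_33 = (0.85)(0.55) − (-0.05)(-0.05) = 0.4650
det(I−A) = Σ_j (I−A)_1j·C_1j = (0.85)(0.3350) + (-0.05)(0.0600) + (-0.30)(0.0650) = 0.26225
adj(I−A) = Cᵀ =
  [ 0.3350   0.0950   0.1775]
  [ 0.0600   0.5650   0.2275]
  [ 0.0650   0.1750   0.4650]
(I − A)⁻¹ = adj(I−A) / det(I−A) ≈
  [   1.2774     0.3622     0.6768]
  [   0.2288     2.1544     0.8675]
  [   0.2479     0.6673     1.7731]
x = (I − A)⁻¹ d = adj(I−A)·d / det(I−A), with det(I−A) = 0.26225:
  x_1 = (0.3350·330 + 0.0950·330 + 0.1775·190) / 0.26225 = 175.625 / 0.26225 ≈ 669.69
  x_2 = (0.0600·330 + 0.5650·330 + 0.2275·190) / 0.26225 = 249.475 / 0.26225 ≈ 951.29
  x_3 = (0.0650·330 + 0.1750·330 + 0.4650·190) / 0.26225 = 167.55 / 0.26225 ≈ 638.89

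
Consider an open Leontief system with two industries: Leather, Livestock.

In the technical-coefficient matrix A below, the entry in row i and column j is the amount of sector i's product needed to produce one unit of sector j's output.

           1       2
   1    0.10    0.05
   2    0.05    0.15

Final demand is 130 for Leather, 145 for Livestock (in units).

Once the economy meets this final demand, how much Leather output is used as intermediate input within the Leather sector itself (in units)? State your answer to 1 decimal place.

z_11 = 15.4

I − A =
  [   0.90    -0.05]
  [  -0.05     0.85]
det(I−A) = (0.90)(0.85) − (-0.05)(-0.05) = 0.7625
adj(I−A) = [[0.85, 0.05], [0.05, 0.90]]
(I − A)⁻¹ = adj(I−A) / det(I−A) ≈
  [   1.1148     0.0656]
  [   0.0656     1.1803]
First solve x = (I − A)⁻¹ d = adj(I−A)·d / det(I−A); in particular x_1 = (0.85·130 + 0.05·145) / 0.7625 = 117.75 / 0.7625 ≈ 154.426.
Intermediate flow from 1 to 1: z_11 = a_11 · x_1 = 0.10 × 117.75 / 0.7625 = 11.775 / 0.7625 ≈ 15.4.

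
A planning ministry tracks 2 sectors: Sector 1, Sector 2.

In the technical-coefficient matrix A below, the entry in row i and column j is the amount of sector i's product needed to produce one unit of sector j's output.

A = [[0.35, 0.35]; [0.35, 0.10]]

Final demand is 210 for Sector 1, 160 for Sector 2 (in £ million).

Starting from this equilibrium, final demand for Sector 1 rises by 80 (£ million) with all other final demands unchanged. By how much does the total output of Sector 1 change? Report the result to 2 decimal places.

I − A =
  [   0.65    -0.35]
  [  -0.35     0.90]
det(I−A) = (0.65)(0.90) − (-0.35)(-0.35) = 0.4625
adj(I−A) = [[0.90, 0.35], [0.35, 0.65]]
(I − A)⁻¹ = adj(I−A) / det(I−A) ≈
  [   1.9459     0.7568]
  [   0.7568     1.4054]
Δx = (I − A)⁻¹ Δd with Δd having +80 in the Sector 1 component and 0 elsewhere.
So Δx_1 = L_11 · (+80), where L_11 = adj(I−A)_11 / det(I−A) = 0.90 / 0.4625.
Δx_1 = 0.90 × (+80) / 0.4625 = 72.00 / 0.4625 ≈ 155.68.

Δx_1 = 155.68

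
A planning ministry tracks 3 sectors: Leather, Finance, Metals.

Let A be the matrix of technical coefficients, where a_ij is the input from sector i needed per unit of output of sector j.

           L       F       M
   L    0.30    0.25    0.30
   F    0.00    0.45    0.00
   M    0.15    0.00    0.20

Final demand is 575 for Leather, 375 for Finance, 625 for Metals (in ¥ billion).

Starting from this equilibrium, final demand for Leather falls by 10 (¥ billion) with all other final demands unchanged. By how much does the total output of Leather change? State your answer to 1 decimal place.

I − A =
  [   0.70    -0.25    -0.30]
  [   0.00     0.55     0.00]
  [  -0.15     0.00     0.80]
Cofactors of I−A, C_ij = (−1)^(i+j)·(minor ij) (rows/columns in the sector order above):
  C_11 = (0.55)(0.80) − (0.00)(0.00) = 0.4400
  C_12 = −[(0.00)(0.80) − (0.00)(-0.15)] = 0.0000
  C_13 = (0.00)(0.00) − (0.55)(-0.15) = 0.0825
  C_21 = −[(-0.25)(0.80) − (-0.30)(0.00)] = 0.2000
  C_22 = (0.70)(0.80) − (-0.30)(-0.15) = 0.5150
  C_23 = −[(0.70)(0.00) − (-0.25)(-0.15)] = 0.0375
  C_31 = (-0.25)(0.00) − (-0.30)(0.55) = 0.1650
  C_32 = −[(0.70)(0.00) − (-0.30)(0.00)] = 0.0000
  C_33 = (0.70)(0.55) − (-0.25)(0.00) = 0.3850
det(I−A) = Σ_j (I−A)_1j·C_1j = (0.70)(0.4400) + (-0.25)(0.0000) + (-0.30)(0.0825) = 0.28325
adj(I−A) = Cᵀ =
  [ 0.4400   0.2000   0.1650]
  [ 0.0000   0.5150   0.0000]
  [ 0.0825   0.0375   0.3850]
(I − A)⁻¹ = adj(I−A) / det(I−A) ≈
  [   1.5534     0.7061     0.5825]
  [   0.0000     1.8182     0.0000]
  [   0.2913     0.1324     1.3592]
Δx = (I − A)⁻¹ Δd with Δd having -10 in the Leather component and 0 elsewhere.
So Δx_L = L_LL · (-10), where L_LL = adj(I−A)_LL / det(I−A) = 0.4400 / 0.28325.
Δx_L = 0.4400 × (-10) / 0.28325 = -4.40 / 0.28325 ≈ -15.5.

Δx_L = -15.5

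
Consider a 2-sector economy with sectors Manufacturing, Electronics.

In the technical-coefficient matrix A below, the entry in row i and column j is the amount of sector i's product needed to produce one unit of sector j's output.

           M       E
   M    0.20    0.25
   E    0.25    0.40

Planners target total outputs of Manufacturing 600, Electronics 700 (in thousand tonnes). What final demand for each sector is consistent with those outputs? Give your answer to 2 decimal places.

I − A =
  [   0.80    -0.25]
  [  -0.25     0.60]
d = (I − A) x:
  d_M = (+0.80)·600 + (-0.25)·700 = 305.00
  d_E = (-0.25)·600 + (+0.60)·700 = 270.00

d_M = 305.00, d_E = 270.00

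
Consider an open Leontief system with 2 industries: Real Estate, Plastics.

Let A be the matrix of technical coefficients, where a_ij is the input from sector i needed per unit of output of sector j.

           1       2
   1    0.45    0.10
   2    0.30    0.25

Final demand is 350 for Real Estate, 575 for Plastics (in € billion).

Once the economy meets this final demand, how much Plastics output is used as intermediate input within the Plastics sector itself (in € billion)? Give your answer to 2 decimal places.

I − A =
  [   0.55    -0.10]
  [  -0.30     0.75]
det(I−A) = (0.55)(0.75) − (-0.10)(-0.30) = 0.3825
adj(I−A) = [[0.75, 0.10], [0.30, 0.55]]
(I − A)⁻¹ = adj(I−A) / det(I−A) ≈
  [   1.9608     0.2614]
  [   0.7843     1.4379]
First solve x = (I − A)⁻¹ d = adj(I−A)·d / det(I−A); in particular x_2 = (0.30·350 + 0.55·575) / 0.3825 = 421.25 / 0.3825 ≈ 1101.3072.
Intermediate flow from 2 to 2: z_22 = a_22 · x_2 = 0.25 × 421.25 / 0.3825 = 105.3125 / 0.3825 ≈ 275.33.

z_22 = 275.33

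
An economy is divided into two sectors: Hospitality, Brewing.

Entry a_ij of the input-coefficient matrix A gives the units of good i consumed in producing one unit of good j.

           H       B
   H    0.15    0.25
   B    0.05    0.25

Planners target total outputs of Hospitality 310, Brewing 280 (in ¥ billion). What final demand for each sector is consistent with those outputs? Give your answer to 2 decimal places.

I − A =
  [   0.85    -0.25]
  [  -0.05     0.75]
d = (I − A) x:
  d_H = (+0.85)·310 + (-0.25)·280 = 193.50
  d_B = (-0.05)·310 + (+0.75)·280 = 194.50

d_H = 193.50, d_B = 194.50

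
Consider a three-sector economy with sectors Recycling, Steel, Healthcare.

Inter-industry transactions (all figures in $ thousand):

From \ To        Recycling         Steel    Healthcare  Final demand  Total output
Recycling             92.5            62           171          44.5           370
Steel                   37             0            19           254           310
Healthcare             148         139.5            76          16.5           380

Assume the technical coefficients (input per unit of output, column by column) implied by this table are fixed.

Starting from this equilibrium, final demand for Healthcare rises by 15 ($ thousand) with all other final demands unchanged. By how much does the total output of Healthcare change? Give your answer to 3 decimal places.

Δx_3 = 30.176

Technical coefficients a_ij = z_ij / X_j:
  a_11 = 92.5/370 = 0.25, a_21 = 37/370 = 0.10, a_31 = 148/370 = 0.40
  a_12 = 62/310 = 0.20, a_22 = 0/310 = 0.00, a_32 = 139.5/310 = 0.45
  a_13 = 171/380 = 0.45, a_23 = 19/380 = 0.05, a_33 = 76/380 = 0.20
I − A =
  [   0.75    -0.20    -0.45]
  [  -0.10     1.00    -0.05]
  [  -0.40    -0.45     0.80]
Cofactors of I−A, C_ij = (−1)^(i+j)·(minor ij) (rows/columns in the sector order above):
  C_11 = (1.00)(0.80) − (-0.05)(-0.45) = 0.7775
  C_12 = −[(-0.10)(0.80) − (-0.05)(-0.40)] = 0.1000
  C_13 = (-0.10)(-0.45) − (1.00)(-0.40) = 0.4450
  C_21 = −[(-0.20)(0.80) − (-0.45)(-0.45)] = 0.3625
  C_22 = (0.75)(0.80) − (-0.45)(-0.40) = 0.4200
  C_23 = −[(0.75)(-0.45) − (-0.20)(-0.40)] = 0.4175
  C_31 = (-0.20)(-0.05) − (-0.45)(1.00) = 0.4600
  C_32 = −[(0.75)(-0.05) − (-0.45)(-0.10)] = 0.0825
  C_33 = (0.75)(1.00) − (-0.20)(-0.10) = 0.7300
det(I−A) = Σ_j (I−A)_1j·C_1j = (0.75)(0.7775) + (-0.20)(0.1000) + (-0.45)(0.4450) = 0.362875
adj(I−A) = Cᵀ =
  [ 0.7775   0.3625   0.4600]
  [ 0.1000   0.4200   0.0825]
  [ 0.4450   0.4175   0.7300]
(I − A)⁻¹ = adj(I−A) / det(I−A) ≈
  [   2.1426     0.9990     1.2677]
  [   0.2756     1.1574     0.2274]
  [   1.2263     1.1505     2.0117]
Δx = (I − A)⁻¹ Δd with Δd having +15 in the Healthcare component and 0 elsewhere.
So Δx_3 = L_33 · (+15), where L_33 = adj(I−A)_33 / det(I−A) = 0.7300 / 0.362875.
Δx_3 = 0.7300 × (+15) / 0.362875 = 10.95 / 0.362875 ≈ 30.176.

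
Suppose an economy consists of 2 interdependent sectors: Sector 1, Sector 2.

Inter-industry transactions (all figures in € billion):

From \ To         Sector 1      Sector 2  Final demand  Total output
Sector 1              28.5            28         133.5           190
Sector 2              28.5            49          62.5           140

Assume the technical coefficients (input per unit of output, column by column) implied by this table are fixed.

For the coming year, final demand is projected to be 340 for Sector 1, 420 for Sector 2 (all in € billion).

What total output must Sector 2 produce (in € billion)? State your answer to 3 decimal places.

Technical coefficients a_ij = z_ij / X_j:
  a_11 = 28.5/190 = 0.15, a_21 = 28.5/190 = 0.15
  a_12 = 28/140 = 0.20, a_22 = 49/140 = 0.35
I − A =
  [   0.85    -0.20]
  [  -0.15     0.65]
det(I−A) = (0.85)(0.65) − (-0.20)(-0.15) = 0.5225
adj(I−A) = [[0.65, 0.20], [0.15, 0.85]]
(I − A)⁻¹ = adj(I−A) / det(I−A) ≈
  [   1.2440     0.3828]
  [   0.2871     1.6268]
x = (I − A)⁻¹ d = adj(I−A)·d / det(I−A), with det(I−A) = 0.5225:
  x_1 = (0.65·340 + 0.20·420) / 0.5225 = 305.00 / 0.5225 ≈ 583.732
  x_2 = (0.15·340 + 0.85·420) / 0.5225 = 408.00 / 0.5225 ≈ 780.861

x_2 = 780.861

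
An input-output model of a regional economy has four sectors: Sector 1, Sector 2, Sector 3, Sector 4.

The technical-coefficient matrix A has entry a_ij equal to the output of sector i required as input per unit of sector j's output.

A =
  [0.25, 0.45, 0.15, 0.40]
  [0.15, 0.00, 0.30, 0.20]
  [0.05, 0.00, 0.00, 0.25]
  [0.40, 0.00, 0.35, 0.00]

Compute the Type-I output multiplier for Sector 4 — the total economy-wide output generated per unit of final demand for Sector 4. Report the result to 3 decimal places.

m_4 = 4.530

I − A =
  [   0.75    -0.45    -0.15    -0.40]
  [  -0.15     1.00    -0.30    -0.20]
  [  -0.05     0.00     1.00    -0.25]
  [  -0.40     0.00    -0.35     1.00]
Compute the cofactors C_ij = (−1)^(i+j)·(3×3 minor ij) of I−A; the adjugate is their transpose:
adj(I−A) = Cᵀ =
  [ 0.912500   0.410625   0.456500   0.561250]
  [ 0.265375   0.494875   0.285000   0.276375]
  [ 0.150000   0.067500   0.486500   0.195125]
  [ 0.417500   0.187875   0.352875   0.668250]
det(I−A) = Σ_j (I−A)_1j·C_1j = (0.75)(0.912500) + (-0.45)(0.265375) + (-0.15)(0.150000) + (-0.40)(0.417500) = 0.37545625
(I − A)⁻¹ = adj(I−A) / det(I−A) ≈
  [   2.4304     1.0937     1.2159     1.4948]
  [   0.7068     1.3181     0.7591     0.7361]
  [   0.3995     0.1798     1.2958     0.5197]
  [   1.1120     0.5004     0.9399     1.7798]
The output multiplier for sector j is the column-j sum of the Leontief inverse (I − A)⁻¹ = adj(I−A) / det(I−A).
Column 4 of adj(I−A): (0.561250, 0.276375, 0.195125, 0.668250); det(I−A) = 0.37545625.
m_4 = (0.561250 + 0.276375 + 0.195125 + 0.668250) / 0.37545625 = 1.701 / 0.37545625 ≈ 4.530.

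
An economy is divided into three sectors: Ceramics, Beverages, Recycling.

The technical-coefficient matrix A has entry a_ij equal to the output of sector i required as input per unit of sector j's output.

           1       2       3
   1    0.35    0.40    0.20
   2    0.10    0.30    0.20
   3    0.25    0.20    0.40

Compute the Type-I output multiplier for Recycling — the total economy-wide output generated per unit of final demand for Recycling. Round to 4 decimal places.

I − A =
  [   0.65    -0.40    -0.20]
  [  -0.10     0.70    -0.20]
  [  -0.25    -0.20     0.60]
Cofactors of I−A, C_ij = (−1)^(i+j)·(minor ij) (rows/columns in the sector order above):
  C_11 = (0.70)(0.60) − (-0.20)(-0.20) = 0.3800
  C_12 = −[(-0.10)(0.60) − (-0.20)(-0.25)] = 0.1100
  C_13 = (-0.10)(-0.20) − (0.70)(-0.25) = 0.1950
  C_21 = −[(-0.40)(0.60) − (-0.20)(-0.20)] = 0.2800
  C_22 = (0.65)(0.60) − (-0.20)(-0.25) = 0.3400
  C_23 = −[(0.65)(-0.20) − (-0.40)(-0.25)] = 0.2300
  C_31 = (-0.40)(-0.20) − (-0.20)(0.70) = 0.2200
  C_32 = −[(0.65)(-0.20) − (-0.20)(-0.10)] = 0.1500
  C_33 = (0.65)(0.70) − (-0.40)(-0.10) = 0.4150
det(I−A) = Σ_j (I−A)_1j·C_1j = (0.65)(0.3800) + (-0.40)(0.1100) + (-0.20)(0.1950) = 0.1640
adj(I−A) = Cᵀ =
  [ 0.3800   0.2800   0.2200]
  [ 0.1100   0.3400   0.1500]
  [ 0.1950   0.2300   0.4150]
(I − A)⁻¹ = adj(I−A) / det(I−A) ≈
  [   2.31707     1.70732     1.34146]
  [   0.67073     2.07317     0.91463]
  [   1.18902     1.40244     2.53049]
The output multiplier for sector j is the column-j sum of the Leontief inverse (I − A)⁻¹ = adj(I−A) / det(I−A).
Column 3 of adj(I−A): (0.2200, 0.1500, 0.4150); det(I−A) = 0.1640.
m_3 = (0.2200 + 0.1500 + 0.4150) / 0.1640 = 0.785 / 0.1640 ≈ 4.7866.

m_3 = 4.7866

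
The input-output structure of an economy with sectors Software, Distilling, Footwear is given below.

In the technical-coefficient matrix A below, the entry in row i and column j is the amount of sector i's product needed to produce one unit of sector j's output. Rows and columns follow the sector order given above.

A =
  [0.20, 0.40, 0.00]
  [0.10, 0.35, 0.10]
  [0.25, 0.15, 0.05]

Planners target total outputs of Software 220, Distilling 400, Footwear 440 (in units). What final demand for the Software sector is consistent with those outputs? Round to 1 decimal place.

I − A =
  [   0.80    -0.40     0.00]
  [  -0.10     0.65    -0.10]
  [  -0.25    -0.15     0.95]
d = (I − A) x:
  d_1 = (+0.80)·220 + (-0.40)·400 + (+0.00)·440 = 16.0
  d_2 = (-0.10)·220 + (+0.65)·400 + (-0.10)·440 = 194.0
  d_3 = (-0.25)·220 + (-0.15)·400 + (+0.95)·440 = 303.0

d_1 = 16.0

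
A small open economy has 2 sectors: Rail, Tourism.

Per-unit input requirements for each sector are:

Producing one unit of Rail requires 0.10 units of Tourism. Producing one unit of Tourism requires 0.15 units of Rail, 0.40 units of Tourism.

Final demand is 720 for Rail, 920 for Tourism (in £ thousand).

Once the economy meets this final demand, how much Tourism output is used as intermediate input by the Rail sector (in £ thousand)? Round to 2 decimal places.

I − A =
  [   1.00    -0.15]
  [  -0.10     0.60]
det(I−A) = (1.00)(0.60) − (-0.15)(-0.10) = 0.5850
adj(I−A) = [[0.60, 0.15], [0.10, 1.00]]
(I − A)⁻¹ = adj(I−A) / det(I−A) ≈
  [   1.0256     0.2564]
  [   0.1709     1.7094]
First solve x = (I − A)⁻¹ d = adj(I−A)·d / det(I−A); in particular x_R = (0.60·720 + 0.15·920) / 0.5850 = 570.00 / 0.5850 ≈ 974.3590.
Intermediate flow from T to R: z_TR = a_TR · x_R = 0.10 × 570.00 / 0.5850 = 57.00 / 0.5850 ≈ 97.44.

z_TR = 97.44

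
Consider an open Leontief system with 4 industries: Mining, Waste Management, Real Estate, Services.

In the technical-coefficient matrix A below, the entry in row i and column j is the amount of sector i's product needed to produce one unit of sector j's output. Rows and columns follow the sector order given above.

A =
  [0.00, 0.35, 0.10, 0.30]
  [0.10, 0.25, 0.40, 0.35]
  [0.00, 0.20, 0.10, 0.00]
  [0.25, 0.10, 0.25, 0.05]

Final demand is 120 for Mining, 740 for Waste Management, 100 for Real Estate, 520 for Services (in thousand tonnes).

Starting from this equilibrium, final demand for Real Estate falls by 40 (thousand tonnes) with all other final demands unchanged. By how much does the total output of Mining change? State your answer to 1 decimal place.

I − A =
  [   1.00    -0.35    -0.10    -0.30]
  [  -0.10     0.75    -0.40    -0.35]
  [   0.00    -0.20     0.90     0.00]
  [  -0.25    -0.10    -0.25     0.95]
Compute the cofactors C_ij = (−1)^(i+j)·(3×3 minor ij) of I−A; the adjugate is their transpose:
adj(I−A) = Cᵀ =
  [ 0.516250   0.360250   0.299625   0.295750]
  [ 0.164250   0.787500   0.463250   0.342000]
  [ 0.036500   0.175000   0.554375   0.076000]
  [ 0.162750   0.223750   0.273500   0.561500]
det(I−A) = Σ_j (I−A)_1j·C_1j = (1.00)(0.516250) + (-0.35)(0.164250) + (-0.10)(0.036500) + (-0.30)(0.162750) = 0.4062875
(I − A)⁻¹ = adj(I−A) / det(I−A) ≈
  [   1.2707     0.8867     0.7375     0.7279]
  [   0.4043     1.9383     1.1402     0.8418]
  [   0.0898     0.4307     1.3645     0.1871]
  [   0.4006     0.5507     0.6732     1.3820]
Δx = (I − A)⁻¹ Δd with Δd having -40 in the Real Estate component and 0 elsewhere.
So Δx_1 = L_13 · (-40), where L_13 = adj(I−A)_13 / det(I−A) = 0.299625 / 0.4062875.
Δx_1 = 0.299625 × (-40) / 0.4062875 = -11.985 / 0.4062875 ≈ -29.5.

Δx_1 = -29.5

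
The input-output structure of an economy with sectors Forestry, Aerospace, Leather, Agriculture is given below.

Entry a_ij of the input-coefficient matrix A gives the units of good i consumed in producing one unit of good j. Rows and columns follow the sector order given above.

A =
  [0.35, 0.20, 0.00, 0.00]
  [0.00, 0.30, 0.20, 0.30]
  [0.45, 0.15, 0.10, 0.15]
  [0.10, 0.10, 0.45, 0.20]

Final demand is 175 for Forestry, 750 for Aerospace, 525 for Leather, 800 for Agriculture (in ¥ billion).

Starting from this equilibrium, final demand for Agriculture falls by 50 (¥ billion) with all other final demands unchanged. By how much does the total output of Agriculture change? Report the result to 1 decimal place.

Δx_4 = -86.1

I − A =
  [   0.65    -0.20     0.00     0.00]
  [   0.00     0.70    -0.20    -0.30]
  [  -0.45    -0.15     0.90    -0.15]
  [  -0.10    -0.10    -0.45     0.80]
Compute the cofactors C_ij = (−1)^(i+j)·(3×3 minor ij) of I−A; the adjugate is their transpose:
adj(I−A) = Cᵀ =
  [ 0.382500   0.130500   0.059000   0.060000]
  [ 0.162750   0.424125   0.191750   0.195000]
  [ 0.253500   0.162750   0.338500   0.124500]
  [ 0.210750   0.160875   0.221750   0.372000]
det(I−A) = Σ_j (I−A)_1j·C_1j = (0.65)(0.382500) + (-0.20)(0.162750) + (0.00)(0.253500) + (0.00)(0.210750) = 0.216075
(I − A)⁻¹ = adj(I−A) / det(I−A) ≈
  [   1.7702     0.6040     0.2731     0.2777]
  [   0.7532     1.9629     0.8874     0.9025]
  [   1.1732     0.7532     1.5666     0.5762]
  [   0.9754     0.7445     1.0263     1.7216]
Δx = (I − A)⁻¹ Δd with Δd having -50 in the Agriculture component and 0 elsewhere.
So Δx_4 = L_44 · (-50), where L_44 = adj(I−A)_44 / det(I−A) = 0.372000 / 0.216075.
Δx_4 = 0.372000 × (-50) / 0.216075 = -18.60 / 0.216075 ≈ -86.1.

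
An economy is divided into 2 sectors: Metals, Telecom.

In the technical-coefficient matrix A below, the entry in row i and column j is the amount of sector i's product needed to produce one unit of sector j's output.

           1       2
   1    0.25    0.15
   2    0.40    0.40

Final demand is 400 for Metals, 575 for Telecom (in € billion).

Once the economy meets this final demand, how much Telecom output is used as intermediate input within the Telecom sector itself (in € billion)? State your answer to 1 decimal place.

I − A =
  [   0.75    -0.15]
  [  -0.40     0.60]
det(I−A) = (0.75)(0.60) − (-0.15)(-0.40) = 0.3900
adj(I−A) = [[0.60, 0.15], [0.40, 0.75]]
(I − A)⁻¹ = adj(I−A) / det(I−A) ≈
  [   1.5385     0.3846]
  [   1.0256     1.9231]
First solve x = (I − A)⁻¹ d = adj(I−A)·d / det(I−A); in particular x_2 = (0.40·400 + 0.75·575) / 0.3900 = 591.25 / 0.3900 ≈ 1516.026.
Intermediate flow from 2 to 2: z_22 = a_22 · x_2 = 0.40 × 591.25 / 0.3900 = 236.50 / 0.3900 ≈ 606.4.

z_22 = 606.4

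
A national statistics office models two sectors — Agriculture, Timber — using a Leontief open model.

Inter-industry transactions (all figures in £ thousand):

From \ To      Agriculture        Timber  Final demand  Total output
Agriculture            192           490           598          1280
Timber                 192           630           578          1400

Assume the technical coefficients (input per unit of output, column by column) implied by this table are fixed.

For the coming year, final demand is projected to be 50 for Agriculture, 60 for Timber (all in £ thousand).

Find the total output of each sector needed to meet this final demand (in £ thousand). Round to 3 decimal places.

Technical coefficients a_ij = z_ij / X_j:
  a_AA = 192/1280 = 0.15, a_TA = 192/1280 = 0.15
  a_AT = 490/1400 = 0.35, a_TT = 630/1400 = 0.45
I − A =
  [   0.85    -0.35]
  [  -0.15     0.55]
det(I−A) = (0.85)(0.55) − (-0.35)(-0.15) = 0.4150
adj(I−A) = [[0.55, 0.35], [0.15, 0.85]]
(I − A)⁻¹ = adj(I−A) / det(I−A) ≈
  [   1.3253     0.8434]
  [   0.3614     2.0482]
x = (I − A)⁻¹ d = adj(I−A)·d / det(I−A), with det(I−A) = 0.4150:
  x_A = (0.55·50 + 0.35·60) / 0.4150 = 48.50 / 0.4150 ≈ 116.867
  x_T = (0.15·50 + 0.85·60) / 0.4150 = 58.50 / 0.4150 ≈ 140.964

x_A = 116.867, x_T = 140.964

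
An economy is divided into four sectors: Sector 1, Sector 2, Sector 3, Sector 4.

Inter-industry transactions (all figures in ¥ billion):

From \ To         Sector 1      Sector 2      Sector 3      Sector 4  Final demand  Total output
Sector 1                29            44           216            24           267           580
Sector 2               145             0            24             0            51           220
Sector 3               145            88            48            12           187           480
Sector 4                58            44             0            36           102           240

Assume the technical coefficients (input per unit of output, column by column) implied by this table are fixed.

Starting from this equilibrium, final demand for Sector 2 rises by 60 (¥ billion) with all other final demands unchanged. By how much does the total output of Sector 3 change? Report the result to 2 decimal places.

Δx_3 = 43.59

Technical coefficients a_ij = z_ij / X_j:
  a_11 = 29/580 = 0.05, a_21 = 145/580 = 0.25, a_31 = 145/580 = 0.25, a_41 = 58/580 = 0.10
  a_12 = 44/220 = 0.20, a_22 = 0/220 = 0.00, a_32 = 88/220 = 0.40, a_42 = 44/220 = 0.20
  a_13 = 216/480 = 0.45, a_23 = 24/480 = 0.05, a_33 = 48/480 = 0.10, a_43 = 0/480 = 0.00
  a_14 = 24/240 = 0.10, a_24 = 0/240 = 0.00, a_34 = 12/240 = 0.05, a_44 = 36/240 = 0.15
I − A =
  [   0.95    -0.20    -0.45    -0.10]
  [  -0.25     1.00    -0.05     0.00]
  [  -0.25    -0.40     0.90    -0.05]
  [  -0.10    -0.20     0.00     0.85]
Compute the cofactors C_ij = (−1)^(i+j)·(3×3 minor ij) of I−A; the adjugate is their transpose:
adj(I−A) = Cᵀ =
  [ 0.747500   0.328500   0.392000   0.111000]
  [ 0.202125   0.619875   0.135500   0.031750]
  [ 0.305000   0.377000   0.750000   0.080000]
  [ 0.135500   0.184500   0.078000   0.631000]
det(I−A) = Σ_j (I−A)_1j·C_1j = (0.95)(0.747500) + (-0.20)(0.202125) + (-0.45)(0.305000) + (-0.10)(0.135500) = 0.5189
(I − A)⁻¹ = adj(I−A) / det(I−A) ≈
  [   1.4405     0.6331     0.7554     0.2139]
  [   0.3895     1.1946     0.2611     0.0612]
  [   0.5878     0.7265     1.4454     0.1542]
  [   0.2611     0.3556     0.1503     1.2160]
Δx = (I − A)⁻¹ Δd with Δd having +60 in the Sector 2 component and 0 elsewhere.
So Δx_3 = L_32 · (+60), where L_32 = adj(I−A)_32 / det(I−A) = 0.377000 / 0.5189.
Δx_3 = 0.377000 × (+60) / 0.5189 = 22.62 / 0.5189 ≈ 43.59.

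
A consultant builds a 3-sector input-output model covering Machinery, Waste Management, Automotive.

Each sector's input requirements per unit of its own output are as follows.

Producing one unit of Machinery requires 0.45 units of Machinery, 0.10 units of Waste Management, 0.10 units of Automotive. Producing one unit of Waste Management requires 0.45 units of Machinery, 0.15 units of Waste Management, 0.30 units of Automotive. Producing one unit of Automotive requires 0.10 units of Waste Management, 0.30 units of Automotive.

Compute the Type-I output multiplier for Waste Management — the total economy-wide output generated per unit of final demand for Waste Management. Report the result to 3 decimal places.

I − A =
  [   0.55    -0.45     0.00]
  [  -0.10     0.85    -0.10]
  [  -0.10    -0.30     0.70]
Cofactors of I−A, C_ij = (−1)^(i+j)·(minor ij) (rows/columns in the sector order above):
  C_11 = (0.85)(0.70) − (-0.10)(-0.30) = 0.5650
  C_12 = −[(-0.10)(0.70) − (-0.10)(-0.10)] = 0.0800
  C_13 = (-0.10)(-0.30) − (0.85)(-0.10) = 0.1150
  C_21 = −[(-0.45)(0.70) − (0.00)(-0.30)] = 0.3150
  C_22 = (0.55)(0.70) − (0.00)(-0.10) = 0.3850
  C_23 = −[(0.55)(-0.30) − (-0.45)(-0.10)] = 0.2100
  C_31 = (-0.45)(-0.10) − (0.00)(0.85) = 0.0450
  C_32 = −[(0.55)(-0.10) − (0.00)(-0.10)] = 0.0550
  C_33 = (0.55)(0.85) − (-0.45)(-0.10) = 0.4225
det(I−A) = Σ_j (I−A)_1j·C_1j = (0.55)(0.5650) + (-0.45)(0.0800) + (0.00)(0.1150) = 0.27475
adj(I−A) = Cᵀ =
  [ 0.5650   0.3150   0.0450]
  [ 0.0800   0.3850   0.0550]
  [ 0.1150   0.2100   0.4225]
(I − A)⁻¹ = adj(I−A) / det(I−A) ≈
  [   2.0564     1.1465     0.1638]
  [   0.2912     1.4013     0.2002]
  [   0.4186     0.7643     1.5378]
The output multiplier for sector j is the column-j sum of the Leontief inverse (I − A)⁻¹ = adj(I−A) / det(I−A).
Column 2 of adj(I−A): (0.3150, 0.3850, 0.2100); det(I−A) = 0.27475.
m_2 = (0.3150 + 0.3850 + 0.2100) / 0.27475 = 0.91 / 0.27475 ≈ 3.312.

m_2 = 3.312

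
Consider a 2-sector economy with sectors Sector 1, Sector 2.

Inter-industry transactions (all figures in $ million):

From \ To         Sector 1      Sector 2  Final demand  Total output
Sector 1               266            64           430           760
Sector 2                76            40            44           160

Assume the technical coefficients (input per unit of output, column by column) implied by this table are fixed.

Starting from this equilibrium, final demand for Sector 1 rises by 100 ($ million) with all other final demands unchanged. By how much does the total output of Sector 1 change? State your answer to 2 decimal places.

Δx_1 = 167.60

Technical coefficients a_ij = z_ij / X_j:
  a_11 = 266/760 = 0.35, a_21 = 76/760 = 0.10
  a_12 = 64/160 = 0.40, a_22 = 40/160 = 0.25
I − A =
  [   0.65    -0.40]
  [  -0.10     0.75]
det(I−A) = (0.65)(0.75) − (-0.40)(-0.10) = 0.4475
adj(I−A) = [[0.75, 0.40], [0.10, 0.65]]
(I − A)⁻¹ = adj(I−A) / det(I−A) ≈
  [   1.6760     0.8939]
  [   0.2235     1.4525]
Δx = (I − A)⁻¹ Δd with Δd having +100 in the Sector 1 component and 0 elsewhere.
So Δx_1 = L_11 · (+100), where L_11 = adj(I−A)_11 / det(I−A) = 0.75 / 0.4475.
Δx_1 = 0.75 × (+100) / 0.4475 = 75.00 / 0.4475 ≈ 167.60.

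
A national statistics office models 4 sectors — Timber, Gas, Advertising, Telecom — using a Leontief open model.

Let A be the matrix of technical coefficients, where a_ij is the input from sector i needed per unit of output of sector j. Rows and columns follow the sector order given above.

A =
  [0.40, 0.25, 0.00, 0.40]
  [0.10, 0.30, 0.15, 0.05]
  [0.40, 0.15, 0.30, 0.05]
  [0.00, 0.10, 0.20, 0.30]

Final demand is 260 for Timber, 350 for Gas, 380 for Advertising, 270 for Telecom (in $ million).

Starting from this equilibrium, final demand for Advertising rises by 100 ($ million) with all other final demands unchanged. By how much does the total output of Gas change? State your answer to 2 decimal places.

I − A =
  [   0.60    -0.25     0.00    -0.40]
  [  -0.10     0.70    -0.15    -0.05]
  [  -0.40    -0.15     0.70    -0.05]
  [   0.00    -0.10    -0.20     0.70]
Compute the cofactors C_ij = (−1)^(i+j)·(3×3 minor ij) of I−A; the adjugate is their transpose:
adj(I−A) = Cᵀ =
  [ 0.314500   0.160000   0.090750   0.197625]
  [ 0.094000   0.256000   0.077000   0.077500]
  [ 0.205000   0.152000   0.269500   0.147250]
  [ 0.072000   0.080000   0.088000   0.248000]
det(I−A) = Σ_j (I−A)_1j·C_1j = (0.60)(0.314500) + (-0.25)(0.094000) + (0.00)(0.205000) + (-0.40)(0.072000) = 0.1364
(I − A)⁻¹ = adj(I−A) / det(I−A) ≈
  [   2.3057     1.1730     0.6653     1.4489]
  [   0.6891     1.8768     0.5645     0.5682]
  [   1.5029     1.1144     1.9758     1.0795]
  [   0.5279     0.5865     0.6452     1.8182]
Δx = (I − A)⁻¹ Δd with Δd having +100 in the Advertising component and 0 elsewhere.
So Δx_2 = L_23 · (+100), where L_23 = adj(I−A)_23 / det(I−A) = 0.077000 / 0.1364.
Δx_2 = 0.077000 × (+100) / 0.1364 = 7.70 / 0.1364 ≈ 56.45.

Δx_2 = 56.45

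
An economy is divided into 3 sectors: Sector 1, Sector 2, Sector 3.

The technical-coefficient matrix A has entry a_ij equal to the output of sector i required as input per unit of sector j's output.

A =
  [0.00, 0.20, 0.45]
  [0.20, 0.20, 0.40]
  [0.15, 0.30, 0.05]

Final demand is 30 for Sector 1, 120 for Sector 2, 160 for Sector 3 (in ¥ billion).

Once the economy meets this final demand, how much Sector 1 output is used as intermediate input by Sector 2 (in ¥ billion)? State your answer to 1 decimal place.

z_12 = 75.4

I − A =
  [   1.00    -0.20    -0.45]
  [  -0.20     0.80    -0.40]
  [  -0.15    -0.30     0.95]
Cofactors of I−A, C_ij = (−1)^(i+j)·(minor ij) (rows/columns in the sector order above):
  C_11 = (0.80)(0.95) − (-0.40)(-0.30) = 0.6400
  C_12 = −[(-0.20)(0.95) − (-0.40)(-0.15)] = 0.2500
  C_13 = (-0.20)(-0.30) − (0.80)(-0.15) = 0.1800
  C_21 = −[(-0.20)(0.95) − (-0.45)(-0.30)] = 0.3250
  C_22 = (1.00)(0.95) − (-0.45)(-0.15) = 0.8825
  C_23 = −[(1.00)(-0.30) − (-0.20)(-0.15)] = 0.3300
  C_31 = (-0.20)(-0.40) − (-0.45)(0.80) = 0.4400
  C_32 = −[(1.00)(-0.40) − (-0.45)(-0.20)] = 0.4900
  C_33 = (1.00)(0.80) − (-0.20)(-0.20) = 0.7600
det(I−A) = Σ_j (I−A)_1j·C_1j = (1.00)(0.6400) + (-0.20)(0.2500) + (-0.45)(0.1800) = 0.5090
adj(I−A) = Cᵀ =
  [ 0.6400   0.3250   0.4400]
  [ 0.2500   0.8825   0.4900]
  [ 0.1800   0.3300   0.7600]
(I − A)⁻¹ = adj(I−A) / det(I−A) ≈
  [   1.2574     0.6385     0.8644]
  [   0.4912     1.7338     0.9627]
  [   0.3536     0.6483     1.4931]
First solve x = (I − A)⁻¹ d = adj(I−A)·d / det(I−A); in particular x_2 = (0.2500·30 + 0.8825·120 + 0.4900·160) / 0.5090 = 191.80 / 0.5090 ≈ 376.817.
Intermediate flow from 1 to 2: z_12 = a_12 · x_2 = 0.20 × 191.80 / 0.5090 = 38.36 / 0.5090 ≈ 75.4.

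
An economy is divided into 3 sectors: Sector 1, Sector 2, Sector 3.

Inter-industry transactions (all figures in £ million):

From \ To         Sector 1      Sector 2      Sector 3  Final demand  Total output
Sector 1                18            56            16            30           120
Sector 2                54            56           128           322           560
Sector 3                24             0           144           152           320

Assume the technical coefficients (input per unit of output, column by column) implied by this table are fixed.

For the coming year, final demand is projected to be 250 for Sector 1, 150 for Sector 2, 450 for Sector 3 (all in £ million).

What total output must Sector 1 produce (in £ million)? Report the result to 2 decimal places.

Technical coefficients a_ij = z_ij / X_j:
  a_11 = 18/120 = 0.15, a_21 = 54/120 = 0.45, a_31 = 24/120 = 0.20
  a_12 = 56/560 = 0.10, a_22 = 56/560 = 0.10, a_32 = 0/560 = 0.00
  a_13 = 16/320 = 0.05, a_23 = 128/320 = 0.40, a_33 = 144/320 = 0.45
I − A =
  [   0.85    -0.10    -0.05]
  [  -0.45     0.90    -0.40]
  [  -0.20     0.00     0.55]
Cofactors of I−A, C_ij = (−1)^(i+j)·(minor ij) (rows/columns in the sector order above):
  C_11 = (0.90)(0.55) − (-0.40)(0.00) = 0.4950
  C_12 = −[(-0.45)(0.55) − (-0.40)(-0.20)] = 0.3275
  C_13 = (-0.45)(0.00) − (0.90)(-0.20) = 0.1800
  C_21 = −[(-0.10)(0.55) − (-0.05)(0.00)] = 0.0550
  C_22 = (0.85)(0.55) − (-0.05)(-0.20) = 0.4575
  C_23 = −[(0.85)(0.00) − (-0.10)(-0.20)] = 0.0200
  C_31 = (-0.10)(-0.40) − (-0.05)(0.90) = 0.0850
  C_32 = −[(0.85)(-0.40) − (-0.05)(-0.45)] = 0.3625
  C_33 = (0.85)(0.90) − (-0.10)(-0.45) = 0.7200
det(I−A) = Σ_j (I−A)_1j·C_1j = (0.85)(0.4950) + (-0.10)(0.3275) + (-0.05)(0.1800) = 0.3790
adj(I−A) = Cᵀ =
  [ 0.4950   0.0550   0.0850]
  [ 0.3275   0.4575   0.3625]
  [ 0.1800   0.0200   0.7200]
(I − A)⁻¹ = adj(I−A) / det(I−A) ≈
  [   1.3061     0.1451     0.2243]
  [   0.8641     1.2071     0.9565]
  [   0.4749     0.0528     1.8997]
x = (I − A)⁻¹ d = adj(I−A)·d / det(I−A), with det(I−A) = 0.3790:
  x_1 = (0.4950·250 + 0.0550·150 + 0.0850·450) / 0.3790 = 170.25 / 0.3790 ≈ 449.21
  x_2 = (0.3275·250 + 0.4575·150 + 0.3625·450) / 0.3790 = 313.625 / 0.3790 ≈ 827.51
  x_3 = (0.1800·250 + 0.0200·150 + 0.7200·450) / 0.3790 = 372.00 / 0.3790 ≈ 981.53

x_1 = 449.21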